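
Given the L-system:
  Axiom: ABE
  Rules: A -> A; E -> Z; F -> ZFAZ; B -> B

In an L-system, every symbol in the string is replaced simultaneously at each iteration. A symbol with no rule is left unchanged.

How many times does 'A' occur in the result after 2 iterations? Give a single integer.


Step 0: ABE  (1 'A')
Step 1: ABZ  (1 'A')
Step 2: ABZ  (1 'A')

Answer: 1


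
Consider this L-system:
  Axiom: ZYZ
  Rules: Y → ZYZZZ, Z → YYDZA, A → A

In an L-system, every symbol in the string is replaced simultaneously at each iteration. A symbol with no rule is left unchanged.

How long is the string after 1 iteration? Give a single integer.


Step 0: length = 3
Step 1: length = 15

Answer: 15


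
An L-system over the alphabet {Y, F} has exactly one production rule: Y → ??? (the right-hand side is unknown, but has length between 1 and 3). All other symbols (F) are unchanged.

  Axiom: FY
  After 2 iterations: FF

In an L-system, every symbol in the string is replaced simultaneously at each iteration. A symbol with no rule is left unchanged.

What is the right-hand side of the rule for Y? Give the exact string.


Trying Y → F:
  Step 0: FY
  Step 1: FF
  Step 2: FF
Matches the given result.

Answer: F


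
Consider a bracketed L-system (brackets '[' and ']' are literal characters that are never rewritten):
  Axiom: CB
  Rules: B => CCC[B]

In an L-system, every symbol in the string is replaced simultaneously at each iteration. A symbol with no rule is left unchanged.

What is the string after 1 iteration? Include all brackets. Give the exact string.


Step 0: CB
Step 1: CCCC[B]

Answer: CCCC[B]


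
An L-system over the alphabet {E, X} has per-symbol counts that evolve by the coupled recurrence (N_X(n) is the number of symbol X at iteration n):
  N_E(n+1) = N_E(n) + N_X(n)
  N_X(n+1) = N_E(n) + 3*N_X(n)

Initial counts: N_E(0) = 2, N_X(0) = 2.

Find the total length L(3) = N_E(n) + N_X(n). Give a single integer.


Step 0: N_E=2, N_X=2, L=4
Step 1: N_E=4, N_X=8, L=12
Step 2: N_E=12, N_X=28, L=40
Step 3: N_E=40, N_X=96, L=136

Answer: 136


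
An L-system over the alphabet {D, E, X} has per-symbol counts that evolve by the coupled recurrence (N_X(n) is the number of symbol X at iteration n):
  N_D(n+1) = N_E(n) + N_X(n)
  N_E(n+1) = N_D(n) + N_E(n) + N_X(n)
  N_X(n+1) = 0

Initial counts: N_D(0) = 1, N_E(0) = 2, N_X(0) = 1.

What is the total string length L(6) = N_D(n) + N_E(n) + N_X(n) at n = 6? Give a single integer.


Step 0: N_D=1, N_E=2, N_X=1, L=4
Step 1: N_D=3, N_E=4, N_X=0, L=7
Step 2: N_D=4, N_E=7, N_X=0, L=11
Step 3: N_D=7, N_E=11, N_X=0, L=18
Step 4: N_D=11, N_E=18, N_X=0, L=29
Step 5: N_D=18, N_E=29, N_X=0, L=47
Step 6: N_D=29, N_E=47, N_X=0, L=76

Answer: 76


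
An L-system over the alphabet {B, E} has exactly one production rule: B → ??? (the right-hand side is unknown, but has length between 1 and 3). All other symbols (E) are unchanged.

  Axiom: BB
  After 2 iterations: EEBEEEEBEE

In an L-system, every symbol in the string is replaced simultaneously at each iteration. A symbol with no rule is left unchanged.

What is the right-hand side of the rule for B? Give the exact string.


Answer: EBE

Derivation:
Trying B → EBE:
  Step 0: BB
  Step 1: EBEEBE
  Step 2: EEBEEEEBEE
Matches the given result.


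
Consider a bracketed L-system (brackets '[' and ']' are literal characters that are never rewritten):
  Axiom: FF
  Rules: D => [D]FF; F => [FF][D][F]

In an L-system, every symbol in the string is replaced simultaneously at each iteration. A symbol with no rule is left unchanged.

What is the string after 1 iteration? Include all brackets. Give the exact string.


Step 0: FF
Step 1: [FF][D][F][FF][D][F]

Answer: [FF][D][F][FF][D][F]


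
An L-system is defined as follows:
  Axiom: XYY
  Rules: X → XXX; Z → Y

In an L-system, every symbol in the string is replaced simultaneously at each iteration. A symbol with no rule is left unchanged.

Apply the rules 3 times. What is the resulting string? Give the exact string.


Answer: XXXXXXXXXXXXXXXXXXXXXXXXXXXYY

Derivation:
Step 0: XYY
Step 1: XXXYY
Step 2: XXXXXXXXXYY
Step 3: XXXXXXXXXXXXXXXXXXXXXXXXXXXYY


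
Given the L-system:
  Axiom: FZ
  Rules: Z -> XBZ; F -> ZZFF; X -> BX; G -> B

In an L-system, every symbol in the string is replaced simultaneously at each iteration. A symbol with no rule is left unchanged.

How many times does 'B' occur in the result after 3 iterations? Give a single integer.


Step 0: FZ  (0 'B')
Step 1: ZZFFXBZ  (1 'B')
Step 2: XBZXBZZZFFZZFFBXBXBZ  (5 'B')
Step 3: BXBXBZBXBXBZXBZXBZZZFFZZFFXBZXBZZZFFZZFFBBXBBXBXBZ  (16 'B')

Answer: 16


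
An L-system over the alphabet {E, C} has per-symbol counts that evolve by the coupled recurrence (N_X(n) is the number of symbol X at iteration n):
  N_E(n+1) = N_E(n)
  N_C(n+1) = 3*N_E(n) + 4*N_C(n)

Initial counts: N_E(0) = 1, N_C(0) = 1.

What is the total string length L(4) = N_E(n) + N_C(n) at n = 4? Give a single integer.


Step 0: N_E=1, N_C=1, L=2
Step 1: N_E=1, N_C=7, L=8
Step 2: N_E=1, N_C=31, L=32
Step 3: N_E=1, N_C=127, L=128
Step 4: N_E=1, N_C=511, L=512

Answer: 512


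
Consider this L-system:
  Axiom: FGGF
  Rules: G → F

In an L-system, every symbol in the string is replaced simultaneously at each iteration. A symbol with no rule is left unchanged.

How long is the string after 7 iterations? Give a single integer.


Answer: 4

Derivation:
Step 0: length = 4
Step 1: length = 4
Step 2: length = 4
Step 3: length = 4
Step 4: length = 4
Step 5: length = 4
Step 6: length = 4
Step 7: length = 4


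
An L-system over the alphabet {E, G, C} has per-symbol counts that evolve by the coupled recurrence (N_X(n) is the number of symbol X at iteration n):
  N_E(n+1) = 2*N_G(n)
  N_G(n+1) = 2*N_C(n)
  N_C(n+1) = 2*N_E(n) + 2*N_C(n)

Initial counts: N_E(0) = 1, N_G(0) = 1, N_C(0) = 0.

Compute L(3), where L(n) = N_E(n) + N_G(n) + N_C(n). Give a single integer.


Step 0: N_E=1, N_G=1, N_C=0, L=2
Step 1: N_E=2, N_G=0, N_C=2, L=4
Step 2: N_E=0, N_G=4, N_C=8, L=12
Step 3: N_E=8, N_G=16, N_C=16, L=40

Answer: 40


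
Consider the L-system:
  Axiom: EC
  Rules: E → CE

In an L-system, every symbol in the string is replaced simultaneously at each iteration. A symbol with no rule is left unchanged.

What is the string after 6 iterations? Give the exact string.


Step 0: EC
Step 1: CEC
Step 2: CCEC
Step 3: CCCEC
Step 4: CCCCEC
Step 5: CCCCCEC
Step 6: CCCCCCEC

Answer: CCCCCCEC


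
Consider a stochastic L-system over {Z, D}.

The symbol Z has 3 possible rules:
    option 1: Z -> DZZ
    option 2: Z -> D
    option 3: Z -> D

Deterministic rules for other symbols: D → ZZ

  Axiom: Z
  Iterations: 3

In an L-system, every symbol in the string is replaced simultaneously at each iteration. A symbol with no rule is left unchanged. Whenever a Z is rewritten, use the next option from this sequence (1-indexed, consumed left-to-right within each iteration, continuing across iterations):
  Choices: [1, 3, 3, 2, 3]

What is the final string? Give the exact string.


Step 0: Z
Step 1: DZZ  (used choices [1])
Step 2: ZZDD  (used choices [3, 3])
Step 3: DDZZZZ  (used choices [2, 3])

Answer: DDZZZZ


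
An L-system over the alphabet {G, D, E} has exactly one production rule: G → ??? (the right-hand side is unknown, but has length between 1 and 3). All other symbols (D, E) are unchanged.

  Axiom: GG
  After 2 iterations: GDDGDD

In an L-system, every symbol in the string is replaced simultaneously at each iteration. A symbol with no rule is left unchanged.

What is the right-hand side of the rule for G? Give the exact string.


Answer: GD

Derivation:
Trying G → GD:
  Step 0: GG
  Step 1: GDGD
  Step 2: GDDGDD
Matches the given result.


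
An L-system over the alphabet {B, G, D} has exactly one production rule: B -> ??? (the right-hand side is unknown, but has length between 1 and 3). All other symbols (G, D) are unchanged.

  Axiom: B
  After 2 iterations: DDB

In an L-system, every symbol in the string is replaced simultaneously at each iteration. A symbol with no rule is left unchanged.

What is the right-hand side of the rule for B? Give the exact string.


Trying B -> DB:
  Step 0: B
  Step 1: DB
  Step 2: DDB
Matches the given result.

Answer: DB


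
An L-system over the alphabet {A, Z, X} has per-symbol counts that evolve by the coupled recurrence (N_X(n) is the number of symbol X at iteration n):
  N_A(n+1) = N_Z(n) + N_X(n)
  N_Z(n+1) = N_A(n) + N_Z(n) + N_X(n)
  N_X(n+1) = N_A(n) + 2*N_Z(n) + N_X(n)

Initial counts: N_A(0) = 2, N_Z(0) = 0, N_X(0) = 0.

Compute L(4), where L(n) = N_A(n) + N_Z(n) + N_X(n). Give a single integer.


Answer: 130

Derivation:
Step 0: N_A=2, N_Z=0, N_X=0, L=2
Step 1: N_A=0, N_Z=2, N_X=2, L=4
Step 2: N_A=4, N_Z=4, N_X=6, L=14
Step 3: N_A=10, N_Z=14, N_X=18, L=42
Step 4: N_A=32, N_Z=42, N_X=56, L=130


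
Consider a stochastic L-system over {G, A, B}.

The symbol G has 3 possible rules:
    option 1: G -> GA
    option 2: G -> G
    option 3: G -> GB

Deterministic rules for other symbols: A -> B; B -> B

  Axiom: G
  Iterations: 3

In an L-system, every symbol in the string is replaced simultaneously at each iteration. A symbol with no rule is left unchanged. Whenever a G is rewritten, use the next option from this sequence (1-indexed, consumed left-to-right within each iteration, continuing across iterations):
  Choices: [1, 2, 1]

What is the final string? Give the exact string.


Step 0: G
Step 1: GA  (used choices [1])
Step 2: GB  (used choices [2])
Step 3: GAB  (used choices [1])

Answer: GAB


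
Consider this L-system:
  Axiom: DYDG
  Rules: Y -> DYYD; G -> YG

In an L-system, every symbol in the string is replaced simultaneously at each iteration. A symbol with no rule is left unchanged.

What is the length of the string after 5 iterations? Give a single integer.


Step 0: length = 4
Step 1: length = 8
Step 2: length = 18
Step 3: length = 40
Step 4: length = 86
Step 5: length = 180

Answer: 180


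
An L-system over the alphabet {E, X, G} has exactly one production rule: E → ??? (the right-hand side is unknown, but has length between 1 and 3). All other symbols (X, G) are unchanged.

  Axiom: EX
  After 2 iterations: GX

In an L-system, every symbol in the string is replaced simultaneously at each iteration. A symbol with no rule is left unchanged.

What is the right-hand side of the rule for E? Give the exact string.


Trying E → G:
  Step 0: EX
  Step 1: GX
  Step 2: GX
Matches the given result.

Answer: G


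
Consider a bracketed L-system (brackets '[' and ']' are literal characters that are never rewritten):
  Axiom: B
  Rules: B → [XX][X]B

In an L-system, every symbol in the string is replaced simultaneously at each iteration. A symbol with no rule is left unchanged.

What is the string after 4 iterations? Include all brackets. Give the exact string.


Answer: [XX][X][XX][X][XX][X][XX][X]B

Derivation:
Step 0: B
Step 1: [XX][X]B
Step 2: [XX][X][XX][X]B
Step 3: [XX][X][XX][X][XX][X]B
Step 4: [XX][X][XX][X][XX][X][XX][X]B


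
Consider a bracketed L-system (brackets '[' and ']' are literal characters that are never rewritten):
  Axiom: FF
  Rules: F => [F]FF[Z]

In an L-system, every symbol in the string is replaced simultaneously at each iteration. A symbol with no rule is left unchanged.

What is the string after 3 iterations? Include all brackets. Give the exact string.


Step 0: FF
Step 1: [F]FF[Z][F]FF[Z]
Step 2: [[F]FF[Z]][F]FF[Z][F]FF[Z][Z][[F]FF[Z]][F]FF[Z][F]FF[Z][Z]
Step 3: [[[F]FF[Z]][F]FF[Z][F]FF[Z][Z]][[F]FF[Z]][F]FF[Z][F]FF[Z][Z][[F]FF[Z]][F]FF[Z][F]FF[Z][Z][Z][[[F]FF[Z]][F]FF[Z][F]FF[Z][Z]][[F]FF[Z]][F]FF[Z][F]FF[Z][Z][[F]FF[Z]][F]FF[Z][F]FF[Z][Z][Z]

Answer: [[[F]FF[Z]][F]FF[Z][F]FF[Z][Z]][[F]FF[Z]][F]FF[Z][F]FF[Z][Z][[F]FF[Z]][F]FF[Z][F]FF[Z][Z][Z][[[F]FF[Z]][F]FF[Z][F]FF[Z][Z]][[F]FF[Z]][F]FF[Z][F]FF[Z][Z][[F]FF[Z]][F]FF[Z][F]FF[Z][Z][Z]


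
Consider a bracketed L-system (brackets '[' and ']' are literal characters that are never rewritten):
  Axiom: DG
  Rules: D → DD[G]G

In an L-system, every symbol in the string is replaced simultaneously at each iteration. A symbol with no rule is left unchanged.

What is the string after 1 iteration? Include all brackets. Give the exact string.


Step 0: DG
Step 1: DD[G]GG

Answer: DD[G]GG


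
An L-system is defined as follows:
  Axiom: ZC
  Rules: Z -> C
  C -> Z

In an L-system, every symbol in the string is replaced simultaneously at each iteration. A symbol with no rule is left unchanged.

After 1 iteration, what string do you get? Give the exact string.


Answer: CZ

Derivation:
Step 0: ZC
Step 1: CZ


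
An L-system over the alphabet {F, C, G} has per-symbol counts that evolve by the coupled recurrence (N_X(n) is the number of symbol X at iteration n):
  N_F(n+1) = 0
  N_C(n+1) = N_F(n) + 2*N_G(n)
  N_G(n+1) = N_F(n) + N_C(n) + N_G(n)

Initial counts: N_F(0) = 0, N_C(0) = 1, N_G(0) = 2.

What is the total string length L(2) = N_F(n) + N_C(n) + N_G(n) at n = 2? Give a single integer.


Answer: 13

Derivation:
Step 0: N_F=0, N_C=1, N_G=2, L=3
Step 1: N_F=0, N_C=4, N_G=3, L=7
Step 2: N_F=0, N_C=6, N_G=7, L=13


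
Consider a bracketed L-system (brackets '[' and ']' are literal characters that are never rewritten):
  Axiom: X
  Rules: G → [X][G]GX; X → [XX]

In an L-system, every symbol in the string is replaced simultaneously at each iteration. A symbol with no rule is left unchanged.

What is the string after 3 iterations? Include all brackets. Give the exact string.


Answer: [[[XX][XX]][[XX][XX]]]

Derivation:
Step 0: X
Step 1: [XX]
Step 2: [[XX][XX]]
Step 3: [[[XX][XX]][[XX][XX]]]


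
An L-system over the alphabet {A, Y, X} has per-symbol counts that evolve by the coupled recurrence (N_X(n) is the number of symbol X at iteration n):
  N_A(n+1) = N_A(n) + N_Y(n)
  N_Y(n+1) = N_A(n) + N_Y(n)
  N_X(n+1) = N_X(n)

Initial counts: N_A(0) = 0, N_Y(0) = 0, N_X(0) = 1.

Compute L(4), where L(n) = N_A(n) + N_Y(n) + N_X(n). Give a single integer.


Step 0: N_A=0, N_Y=0, N_X=1, L=1
Step 1: N_A=0, N_Y=0, N_X=1, L=1
Step 2: N_A=0, N_Y=0, N_X=1, L=1
Step 3: N_A=0, N_Y=0, N_X=1, L=1
Step 4: N_A=0, N_Y=0, N_X=1, L=1

Answer: 1


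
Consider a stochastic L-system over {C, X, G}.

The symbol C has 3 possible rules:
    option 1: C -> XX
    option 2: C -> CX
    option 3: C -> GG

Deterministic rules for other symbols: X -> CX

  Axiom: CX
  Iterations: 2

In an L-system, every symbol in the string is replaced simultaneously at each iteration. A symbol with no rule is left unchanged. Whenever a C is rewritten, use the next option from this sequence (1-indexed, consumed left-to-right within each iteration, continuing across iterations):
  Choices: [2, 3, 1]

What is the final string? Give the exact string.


Answer: GGCXXXCX

Derivation:
Step 0: CX
Step 1: CXCX  (used choices [2])
Step 2: GGCXXXCX  (used choices [3, 1])


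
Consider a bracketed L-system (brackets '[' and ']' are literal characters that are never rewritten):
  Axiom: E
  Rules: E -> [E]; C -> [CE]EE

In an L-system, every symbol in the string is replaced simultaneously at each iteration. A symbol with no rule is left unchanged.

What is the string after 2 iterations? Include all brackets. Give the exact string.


Answer: [[E]]

Derivation:
Step 0: E
Step 1: [E]
Step 2: [[E]]


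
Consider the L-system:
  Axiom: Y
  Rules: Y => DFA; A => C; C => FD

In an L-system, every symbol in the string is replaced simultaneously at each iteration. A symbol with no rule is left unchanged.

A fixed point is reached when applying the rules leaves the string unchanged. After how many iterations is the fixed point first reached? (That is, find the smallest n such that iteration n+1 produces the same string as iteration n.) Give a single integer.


Answer: 3

Derivation:
Step 0: Y
Step 1: DFA
Step 2: DFC
Step 3: DFFD
Step 4: DFFD  (unchanged — fixed point at step 3)


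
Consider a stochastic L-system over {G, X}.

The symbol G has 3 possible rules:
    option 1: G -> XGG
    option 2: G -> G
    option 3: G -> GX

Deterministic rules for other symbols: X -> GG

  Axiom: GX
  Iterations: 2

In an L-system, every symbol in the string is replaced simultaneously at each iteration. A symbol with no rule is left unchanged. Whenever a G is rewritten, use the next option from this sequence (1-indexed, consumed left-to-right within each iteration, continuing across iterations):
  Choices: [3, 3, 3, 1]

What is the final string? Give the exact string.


Answer: GXGGGXXGG

Derivation:
Step 0: GX
Step 1: GXGG  (used choices [3])
Step 2: GXGGGXXGG  (used choices [3, 3, 1])


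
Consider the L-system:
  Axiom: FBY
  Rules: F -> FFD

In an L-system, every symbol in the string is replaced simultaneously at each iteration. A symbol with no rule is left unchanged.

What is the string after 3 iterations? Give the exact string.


Answer: FFDFFDDFFDFFDDDBY

Derivation:
Step 0: FBY
Step 1: FFDBY
Step 2: FFDFFDDBY
Step 3: FFDFFDDFFDFFDDDBY


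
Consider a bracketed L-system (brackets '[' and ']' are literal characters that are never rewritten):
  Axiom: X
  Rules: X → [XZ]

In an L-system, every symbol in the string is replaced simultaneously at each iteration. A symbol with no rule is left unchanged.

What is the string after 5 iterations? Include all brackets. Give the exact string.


Step 0: X
Step 1: [XZ]
Step 2: [[XZ]Z]
Step 3: [[[XZ]Z]Z]
Step 4: [[[[XZ]Z]Z]Z]
Step 5: [[[[[XZ]Z]Z]Z]Z]

Answer: [[[[[XZ]Z]Z]Z]Z]


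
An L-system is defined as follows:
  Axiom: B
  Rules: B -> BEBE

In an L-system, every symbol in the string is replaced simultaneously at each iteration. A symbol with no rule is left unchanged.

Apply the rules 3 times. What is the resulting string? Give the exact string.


Answer: BEBEEBEBEEEBEBEEBEBEEE

Derivation:
Step 0: B
Step 1: BEBE
Step 2: BEBEEBEBEE
Step 3: BEBEEBEBEEEBEBEEBEBEEE


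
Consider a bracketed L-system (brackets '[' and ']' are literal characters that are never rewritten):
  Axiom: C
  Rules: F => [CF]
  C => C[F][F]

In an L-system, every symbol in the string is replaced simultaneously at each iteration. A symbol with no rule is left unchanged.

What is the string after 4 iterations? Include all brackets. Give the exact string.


Answer: C[F][F][[CF]][[CF]][[C[F][F][CF]]][[C[F][F][CF]]][[C[F][F][[CF]][[CF]][C[F][F][CF]]]][[C[F][F][[CF]][[CF]][C[F][F][CF]]]]

Derivation:
Step 0: C
Step 1: C[F][F]
Step 2: C[F][F][[CF]][[CF]]
Step 3: C[F][F][[CF]][[CF]][[C[F][F][CF]]][[C[F][F][CF]]]
Step 4: C[F][F][[CF]][[CF]][[C[F][F][CF]]][[C[F][F][CF]]][[C[F][F][[CF]][[CF]][C[F][F][CF]]]][[C[F][F][[CF]][[CF]][C[F][F][CF]]]]


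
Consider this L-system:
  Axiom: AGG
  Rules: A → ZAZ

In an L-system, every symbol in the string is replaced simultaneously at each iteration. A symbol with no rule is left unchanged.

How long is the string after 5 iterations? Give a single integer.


Answer: 13

Derivation:
Step 0: length = 3
Step 1: length = 5
Step 2: length = 7
Step 3: length = 9
Step 4: length = 11
Step 5: length = 13


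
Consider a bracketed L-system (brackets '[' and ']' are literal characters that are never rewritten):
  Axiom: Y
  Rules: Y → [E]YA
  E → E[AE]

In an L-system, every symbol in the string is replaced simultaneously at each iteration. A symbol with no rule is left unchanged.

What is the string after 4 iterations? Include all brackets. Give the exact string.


Step 0: Y
Step 1: [E]YA
Step 2: [E[AE]][E]YAA
Step 3: [E[AE][AE[AE]]][E[AE]][E]YAAA
Step 4: [E[AE][AE[AE]][AE[AE][AE[AE]]]][E[AE][AE[AE]]][E[AE]][E]YAAAA

Answer: [E[AE][AE[AE]][AE[AE][AE[AE]]]][E[AE][AE[AE]]][E[AE]][E]YAAAA


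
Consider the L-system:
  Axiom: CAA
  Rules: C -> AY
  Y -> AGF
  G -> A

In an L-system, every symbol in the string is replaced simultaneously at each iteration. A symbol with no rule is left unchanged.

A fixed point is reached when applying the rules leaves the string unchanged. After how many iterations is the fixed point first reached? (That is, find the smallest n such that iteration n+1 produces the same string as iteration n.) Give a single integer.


Step 0: CAA
Step 1: AYAA
Step 2: AAGFAA
Step 3: AAAFAA
Step 4: AAAFAA  (unchanged — fixed point at step 3)

Answer: 3


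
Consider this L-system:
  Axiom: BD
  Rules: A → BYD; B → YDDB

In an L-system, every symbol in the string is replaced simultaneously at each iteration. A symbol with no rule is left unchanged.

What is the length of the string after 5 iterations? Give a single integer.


Answer: 17

Derivation:
Step 0: length = 2
Step 1: length = 5
Step 2: length = 8
Step 3: length = 11
Step 4: length = 14
Step 5: length = 17


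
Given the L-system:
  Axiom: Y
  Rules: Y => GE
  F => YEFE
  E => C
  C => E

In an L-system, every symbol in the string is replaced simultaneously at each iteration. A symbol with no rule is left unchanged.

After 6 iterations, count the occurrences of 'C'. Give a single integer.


Step 0: Y  (0 'C')
Step 1: GE  (0 'C')
Step 2: GC  (1 'C')
Step 3: GE  (0 'C')
Step 4: GC  (1 'C')
Step 5: GE  (0 'C')
Step 6: GC  (1 'C')

Answer: 1


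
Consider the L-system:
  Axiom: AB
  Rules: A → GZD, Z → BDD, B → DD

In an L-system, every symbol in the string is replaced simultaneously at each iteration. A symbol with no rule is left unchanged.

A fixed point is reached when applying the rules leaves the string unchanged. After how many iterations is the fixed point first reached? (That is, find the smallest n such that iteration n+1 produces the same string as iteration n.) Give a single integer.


Step 0: AB
Step 1: GZDDD
Step 2: GBDDDDD
Step 3: GDDDDDDD
Step 4: GDDDDDDD  (unchanged — fixed point at step 3)

Answer: 3


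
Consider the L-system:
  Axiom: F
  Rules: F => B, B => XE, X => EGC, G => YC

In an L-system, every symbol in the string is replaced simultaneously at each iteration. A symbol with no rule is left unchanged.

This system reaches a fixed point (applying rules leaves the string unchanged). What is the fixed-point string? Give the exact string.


Step 0: F
Step 1: B
Step 2: XE
Step 3: EGCE
Step 4: EYCCE
Step 5: EYCCE  (unchanged — fixed point at step 4)

Answer: EYCCE


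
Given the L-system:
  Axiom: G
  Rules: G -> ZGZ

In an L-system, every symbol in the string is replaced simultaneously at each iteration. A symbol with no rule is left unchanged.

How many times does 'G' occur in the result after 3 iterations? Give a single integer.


Step 0: G  (1 'G')
Step 1: ZGZ  (1 'G')
Step 2: ZZGZZ  (1 'G')
Step 3: ZZZGZZZ  (1 'G')

Answer: 1


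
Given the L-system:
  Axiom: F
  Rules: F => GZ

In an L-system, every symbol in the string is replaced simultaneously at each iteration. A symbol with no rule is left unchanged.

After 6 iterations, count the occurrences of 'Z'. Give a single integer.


Step 0: F  (0 'Z')
Step 1: GZ  (1 'Z')
Step 2: GZ  (1 'Z')
Step 3: GZ  (1 'Z')
Step 4: GZ  (1 'Z')
Step 5: GZ  (1 'Z')
Step 6: GZ  (1 'Z')

Answer: 1


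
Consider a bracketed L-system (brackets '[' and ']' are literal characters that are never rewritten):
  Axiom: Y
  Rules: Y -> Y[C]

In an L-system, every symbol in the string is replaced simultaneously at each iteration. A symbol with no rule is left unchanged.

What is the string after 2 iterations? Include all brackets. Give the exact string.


Answer: Y[C][C]

Derivation:
Step 0: Y
Step 1: Y[C]
Step 2: Y[C][C]


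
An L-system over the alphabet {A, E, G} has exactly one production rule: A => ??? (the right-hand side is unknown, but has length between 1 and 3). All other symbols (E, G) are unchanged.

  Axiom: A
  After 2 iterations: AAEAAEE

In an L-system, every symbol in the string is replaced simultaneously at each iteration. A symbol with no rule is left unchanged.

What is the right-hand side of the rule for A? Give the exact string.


Answer: AAE

Derivation:
Trying A => AAE:
  Step 0: A
  Step 1: AAE
  Step 2: AAEAAEE
Matches the given result.


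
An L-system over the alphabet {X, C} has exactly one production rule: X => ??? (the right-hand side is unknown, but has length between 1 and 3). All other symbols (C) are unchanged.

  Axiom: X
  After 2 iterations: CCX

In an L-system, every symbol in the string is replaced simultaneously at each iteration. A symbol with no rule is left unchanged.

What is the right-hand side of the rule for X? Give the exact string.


Trying X => CX:
  Step 0: X
  Step 1: CX
  Step 2: CCX
Matches the given result.

Answer: CX


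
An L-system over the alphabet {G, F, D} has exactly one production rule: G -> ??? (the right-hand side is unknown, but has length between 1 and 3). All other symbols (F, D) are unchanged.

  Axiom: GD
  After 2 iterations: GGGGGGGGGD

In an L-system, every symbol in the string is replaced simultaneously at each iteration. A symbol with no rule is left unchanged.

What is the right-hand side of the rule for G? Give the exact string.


Trying G -> GGG:
  Step 0: GD
  Step 1: GGGD
  Step 2: GGGGGGGGGD
Matches the given result.

Answer: GGG


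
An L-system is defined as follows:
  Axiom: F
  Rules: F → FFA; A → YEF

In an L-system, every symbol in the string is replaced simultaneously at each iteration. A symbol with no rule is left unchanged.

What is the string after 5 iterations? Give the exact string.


Step 0: F
Step 1: FFA
Step 2: FFAFFAYEF
Step 3: FFAFFAYEFFFAFFAYEFYEFFA
Step 4: FFAFFAYEFFFAFFAYEFYEFFAFFAFFAYEFFFAFFAYEFYEFFAYEFFAFFAYEF
Step 5: FFAFFAYEFFFAFFAYEFYEFFAFFAFFAYEFFFAFFAYEFYEFFAYEFFAFFAYEFFFAFFAYEFFFAFFAYEFYEFFAFFAFFAYEFFFAFFAYEFYEFFAYEFFAFFAYEFYEFFAFFAYEFFFAFFAYEFYEFFA

Answer: FFAFFAYEFFFAFFAYEFYEFFAFFAFFAYEFFFAFFAYEFYEFFAYEFFAFFAYEFFFAFFAYEFFFAFFAYEFYEFFAFFAFFAYEFFFAFFAYEFYEFFAYEFFAFFAYEFYEFFAFFAYEFFFAFFAYEFYEFFA


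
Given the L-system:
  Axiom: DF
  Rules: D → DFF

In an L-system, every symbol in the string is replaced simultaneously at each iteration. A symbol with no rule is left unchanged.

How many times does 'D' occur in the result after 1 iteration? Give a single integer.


Answer: 1

Derivation:
Step 0: DF  (1 'D')
Step 1: DFFF  (1 'D')


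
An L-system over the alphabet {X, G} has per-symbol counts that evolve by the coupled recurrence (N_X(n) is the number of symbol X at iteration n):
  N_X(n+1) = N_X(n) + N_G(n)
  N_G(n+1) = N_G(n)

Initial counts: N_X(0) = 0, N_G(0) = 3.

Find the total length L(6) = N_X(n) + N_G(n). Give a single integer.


Step 0: N_X=0, N_G=3, L=3
Step 1: N_X=3, N_G=3, L=6
Step 2: N_X=6, N_G=3, L=9
Step 3: N_X=9, N_G=3, L=12
Step 4: N_X=12, N_G=3, L=15
Step 5: N_X=15, N_G=3, L=18
Step 6: N_X=18, N_G=3, L=21

Answer: 21


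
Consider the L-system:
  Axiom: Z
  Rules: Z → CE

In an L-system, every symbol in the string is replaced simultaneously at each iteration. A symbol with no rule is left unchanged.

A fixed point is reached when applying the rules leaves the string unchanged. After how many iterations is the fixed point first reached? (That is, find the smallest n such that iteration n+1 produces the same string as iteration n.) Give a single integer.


Step 0: Z
Step 1: CE
Step 2: CE  (unchanged — fixed point at step 1)

Answer: 1


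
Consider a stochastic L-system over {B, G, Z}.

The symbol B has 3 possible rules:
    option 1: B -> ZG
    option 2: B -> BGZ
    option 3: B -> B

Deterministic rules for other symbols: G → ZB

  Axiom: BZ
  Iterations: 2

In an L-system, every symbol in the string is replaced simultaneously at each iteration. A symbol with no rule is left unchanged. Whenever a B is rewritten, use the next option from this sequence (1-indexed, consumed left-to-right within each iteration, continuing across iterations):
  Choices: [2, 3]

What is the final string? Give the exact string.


Answer: BZBZZ

Derivation:
Step 0: BZ
Step 1: BGZZ  (used choices [2])
Step 2: BZBZZ  (used choices [3])


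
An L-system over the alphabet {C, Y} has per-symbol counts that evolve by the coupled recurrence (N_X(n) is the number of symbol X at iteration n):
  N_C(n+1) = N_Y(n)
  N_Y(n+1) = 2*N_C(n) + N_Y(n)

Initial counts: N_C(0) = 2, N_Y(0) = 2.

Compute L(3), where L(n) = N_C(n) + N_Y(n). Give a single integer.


Step 0: N_C=2, N_Y=2, L=4
Step 1: N_C=2, N_Y=6, L=8
Step 2: N_C=6, N_Y=10, L=16
Step 3: N_C=10, N_Y=22, L=32

Answer: 32


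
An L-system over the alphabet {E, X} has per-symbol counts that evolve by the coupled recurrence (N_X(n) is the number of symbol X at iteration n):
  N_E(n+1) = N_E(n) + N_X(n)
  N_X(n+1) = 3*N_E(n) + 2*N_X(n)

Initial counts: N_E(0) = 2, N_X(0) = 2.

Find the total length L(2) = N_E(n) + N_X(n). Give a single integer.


Step 0: N_E=2, N_X=2, L=4
Step 1: N_E=4, N_X=10, L=14
Step 2: N_E=14, N_X=32, L=46

Answer: 46


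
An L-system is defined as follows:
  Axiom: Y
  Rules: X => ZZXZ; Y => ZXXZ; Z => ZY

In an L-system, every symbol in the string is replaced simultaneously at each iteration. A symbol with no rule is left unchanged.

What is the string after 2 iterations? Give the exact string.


Answer: ZYZZXZZZXZZY

Derivation:
Step 0: Y
Step 1: ZXXZ
Step 2: ZYZZXZZZXZZY


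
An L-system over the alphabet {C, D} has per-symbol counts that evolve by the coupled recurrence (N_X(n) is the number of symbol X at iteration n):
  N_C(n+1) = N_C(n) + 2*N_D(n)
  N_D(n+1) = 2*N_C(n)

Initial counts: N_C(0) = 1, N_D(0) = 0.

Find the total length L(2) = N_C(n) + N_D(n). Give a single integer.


Answer: 7

Derivation:
Step 0: N_C=1, N_D=0, L=1
Step 1: N_C=1, N_D=2, L=3
Step 2: N_C=5, N_D=2, L=7


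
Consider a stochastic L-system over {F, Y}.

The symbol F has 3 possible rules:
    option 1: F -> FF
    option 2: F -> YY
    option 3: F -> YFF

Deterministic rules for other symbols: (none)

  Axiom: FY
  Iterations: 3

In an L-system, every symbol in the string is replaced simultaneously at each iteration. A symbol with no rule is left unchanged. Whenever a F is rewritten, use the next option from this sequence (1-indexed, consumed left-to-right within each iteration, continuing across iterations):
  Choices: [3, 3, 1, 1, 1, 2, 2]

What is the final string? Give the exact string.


Answer: YYFFFFYYYYY

Derivation:
Step 0: FY
Step 1: YFFY  (used choices [3])
Step 2: YYFFFFY  (used choices [3, 1])
Step 3: YYFFFFYYYYY  (used choices [1, 1, 2, 2])


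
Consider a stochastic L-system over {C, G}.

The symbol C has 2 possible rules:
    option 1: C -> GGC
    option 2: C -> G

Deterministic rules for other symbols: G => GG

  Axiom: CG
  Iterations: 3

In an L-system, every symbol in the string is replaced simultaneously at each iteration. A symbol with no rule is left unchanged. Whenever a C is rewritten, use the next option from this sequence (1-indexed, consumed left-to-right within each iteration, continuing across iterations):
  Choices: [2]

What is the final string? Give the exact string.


Answer: GGGGGGGGGGGG

Derivation:
Step 0: CG
Step 1: GGG  (used choices [2])
Step 2: GGGGGG  (used choices [])
Step 3: GGGGGGGGGGGG  (used choices [])


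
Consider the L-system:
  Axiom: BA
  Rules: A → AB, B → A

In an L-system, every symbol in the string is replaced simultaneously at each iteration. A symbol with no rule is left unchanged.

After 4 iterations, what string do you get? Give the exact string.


Answer: ABAABABAABABA

Derivation:
Step 0: BA
Step 1: AAB
Step 2: ABABA
Step 3: ABAABAAB
Step 4: ABAABABAABABA


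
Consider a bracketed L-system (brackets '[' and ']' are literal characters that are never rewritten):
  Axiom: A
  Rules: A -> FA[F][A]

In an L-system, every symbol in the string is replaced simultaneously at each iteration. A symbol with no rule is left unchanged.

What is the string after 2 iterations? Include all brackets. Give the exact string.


Step 0: A
Step 1: FA[F][A]
Step 2: FFA[F][A][F][FA[F][A]]

Answer: FFA[F][A][F][FA[F][A]]


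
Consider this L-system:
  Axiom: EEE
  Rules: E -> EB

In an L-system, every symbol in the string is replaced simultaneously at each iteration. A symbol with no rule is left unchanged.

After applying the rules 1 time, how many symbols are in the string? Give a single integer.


Answer: 6

Derivation:
Step 0: length = 3
Step 1: length = 6


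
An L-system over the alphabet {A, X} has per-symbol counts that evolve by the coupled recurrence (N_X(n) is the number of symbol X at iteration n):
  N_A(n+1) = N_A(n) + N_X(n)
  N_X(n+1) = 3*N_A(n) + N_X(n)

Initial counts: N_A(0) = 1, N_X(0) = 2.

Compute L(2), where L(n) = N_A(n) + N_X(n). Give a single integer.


Answer: 22

Derivation:
Step 0: N_A=1, N_X=2, L=3
Step 1: N_A=3, N_X=5, L=8
Step 2: N_A=8, N_X=14, L=22


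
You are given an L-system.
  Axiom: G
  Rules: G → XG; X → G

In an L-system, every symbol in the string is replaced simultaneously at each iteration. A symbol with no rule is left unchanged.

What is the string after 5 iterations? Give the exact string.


Answer: XGGXGGXGXGGXG

Derivation:
Step 0: G
Step 1: XG
Step 2: GXG
Step 3: XGGXG
Step 4: GXGXGGXG
Step 5: XGGXGGXGXGGXG


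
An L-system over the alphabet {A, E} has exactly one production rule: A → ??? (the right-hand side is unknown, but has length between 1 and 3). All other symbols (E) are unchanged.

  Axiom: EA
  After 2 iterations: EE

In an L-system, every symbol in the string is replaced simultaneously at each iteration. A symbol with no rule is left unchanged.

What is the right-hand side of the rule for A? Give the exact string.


Trying A → E:
  Step 0: EA
  Step 1: EE
  Step 2: EE
Matches the given result.

Answer: E


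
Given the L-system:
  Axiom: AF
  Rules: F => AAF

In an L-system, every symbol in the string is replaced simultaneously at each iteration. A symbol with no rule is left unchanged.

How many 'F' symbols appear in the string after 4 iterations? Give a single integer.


Step 0: AF  (1 'F')
Step 1: AAAF  (1 'F')
Step 2: AAAAAF  (1 'F')
Step 3: AAAAAAAF  (1 'F')
Step 4: AAAAAAAAAF  (1 'F')

Answer: 1


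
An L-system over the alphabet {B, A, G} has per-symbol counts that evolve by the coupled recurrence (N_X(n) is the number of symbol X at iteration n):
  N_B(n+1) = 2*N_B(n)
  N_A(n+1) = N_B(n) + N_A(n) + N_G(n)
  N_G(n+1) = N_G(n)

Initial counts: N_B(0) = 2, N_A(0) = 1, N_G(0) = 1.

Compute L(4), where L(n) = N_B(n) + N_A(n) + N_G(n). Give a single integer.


Answer: 68

Derivation:
Step 0: N_B=2, N_A=1, N_G=1, L=4
Step 1: N_B=4, N_A=4, N_G=1, L=9
Step 2: N_B=8, N_A=9, N_G=1, L=18
Step 3: N_B=16, N_A=18, N_G=1, L=35
Step 4: N_B=32, N_A=35, N_G=1, L=68


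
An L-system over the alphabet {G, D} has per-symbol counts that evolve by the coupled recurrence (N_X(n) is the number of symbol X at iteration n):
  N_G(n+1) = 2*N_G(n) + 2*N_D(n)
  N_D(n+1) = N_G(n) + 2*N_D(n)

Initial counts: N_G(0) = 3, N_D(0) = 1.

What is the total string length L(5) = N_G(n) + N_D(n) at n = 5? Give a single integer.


Step 0: N_G=3, N_D=1, L=4
Step 1: N_G=8, N_D=5, L=13
Step 2: N_G=26, N_D=18, L=44
Step 3: N_G=88, N_D=62, L=150
Step 4: N_G=300, N_D=212, L=512
Step 5: N_G=1024, N_D=724, L=1748

Answer: 1748


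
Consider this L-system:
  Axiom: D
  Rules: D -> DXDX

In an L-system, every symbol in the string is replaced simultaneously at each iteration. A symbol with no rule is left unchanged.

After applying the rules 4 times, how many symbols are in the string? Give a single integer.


Answer: 46

Derivation:
Step 0: length = 1
Step 1: length = 4
Step 2: length = 10
Step 3: length = 22
Step 4: length = 46


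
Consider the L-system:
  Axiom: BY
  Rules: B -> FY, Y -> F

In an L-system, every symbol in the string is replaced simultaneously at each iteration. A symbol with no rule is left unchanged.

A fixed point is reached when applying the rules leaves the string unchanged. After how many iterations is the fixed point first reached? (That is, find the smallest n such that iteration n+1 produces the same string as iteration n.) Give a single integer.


Step 0: BY
Step 1: FYF
Step 2: FFF
Step 3: FFF  (unchanged — fixed point at step 2)

Answer: 2


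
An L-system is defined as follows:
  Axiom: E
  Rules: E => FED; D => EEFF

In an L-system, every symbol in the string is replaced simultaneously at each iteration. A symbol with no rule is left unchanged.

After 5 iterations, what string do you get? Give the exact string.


Step 0: E
Step 1: FED
Step 2: FFEDEEFF
Step 3: FFFEDEEFFFEDFEDFF
Step 4: FFFFEDEEFFFEDFEDFFFFEDEEFFFFEDEEFFFF
Step 5: FFFFFEDEEFFFEDFEDFFFFEDEEFFFFEDEEFFFFFFFEDEEFFFEDFEDFFFFFEDEEFFFEDFEDFFFF

Answer: FFFFFEDEEFFFEDFEDFFFFEDEEFFFFEDEEFFFFFFFEDEEFFFEDFEDFFFFFEDEEFFFEDFEDFFFF


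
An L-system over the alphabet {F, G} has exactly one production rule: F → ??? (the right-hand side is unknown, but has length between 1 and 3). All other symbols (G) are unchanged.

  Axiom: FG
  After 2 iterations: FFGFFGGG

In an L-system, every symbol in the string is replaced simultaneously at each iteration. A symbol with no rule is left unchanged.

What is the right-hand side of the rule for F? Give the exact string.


Answer: FFG

Derivation:
Trying F → FFG:
  Step 0: FG
  Step 1: FFGG
  Step 2: FFGFFGGG
Matches the given result.


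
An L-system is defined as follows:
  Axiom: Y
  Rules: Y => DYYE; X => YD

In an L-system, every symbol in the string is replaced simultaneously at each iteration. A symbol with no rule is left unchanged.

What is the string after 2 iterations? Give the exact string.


Answer: DDYYEDYYEE

Derivation:
Step 0: Y
Step 1: DYYE
Step 2: DDYYEDYYEE


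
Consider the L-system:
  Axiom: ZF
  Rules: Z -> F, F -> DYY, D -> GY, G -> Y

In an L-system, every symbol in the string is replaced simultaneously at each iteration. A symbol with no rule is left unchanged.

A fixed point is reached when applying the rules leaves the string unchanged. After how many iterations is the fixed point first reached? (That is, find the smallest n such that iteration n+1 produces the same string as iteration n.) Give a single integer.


Step 0: ZF
Step 1: FDYY
Step 2: DYYGYYY
Step 3: GYYYYYYY
Step 4: YYYYYYYY
Step 5: YYYYYYYY  (unchanged — fixed point at step 4)

Answer: 4


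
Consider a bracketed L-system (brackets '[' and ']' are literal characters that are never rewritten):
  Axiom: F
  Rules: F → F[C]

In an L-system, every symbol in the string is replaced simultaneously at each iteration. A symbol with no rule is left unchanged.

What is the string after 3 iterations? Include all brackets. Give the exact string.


Step 0: F
Step 1: F[C]
Step 2: F[C][C]
Step 3: F[C][C][C]

Answer: F[C][C][C]


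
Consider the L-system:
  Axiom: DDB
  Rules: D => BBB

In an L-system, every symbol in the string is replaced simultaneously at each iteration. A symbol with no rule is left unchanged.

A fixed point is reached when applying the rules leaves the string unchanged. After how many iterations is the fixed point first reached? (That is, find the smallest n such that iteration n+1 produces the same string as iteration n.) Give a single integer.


Step 0: DDB
Step 1: BBBBBBB
Step 2: BBBBBBB  (unchanged — fixed point at step 1)

Answer: 1


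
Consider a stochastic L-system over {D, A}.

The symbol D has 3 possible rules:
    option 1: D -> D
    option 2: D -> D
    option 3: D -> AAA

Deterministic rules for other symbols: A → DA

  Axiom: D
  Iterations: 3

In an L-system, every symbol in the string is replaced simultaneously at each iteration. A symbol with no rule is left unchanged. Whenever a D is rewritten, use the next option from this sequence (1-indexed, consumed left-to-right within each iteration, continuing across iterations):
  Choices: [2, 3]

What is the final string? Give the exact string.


Step 0: D
Step 1: D  (used choices [2])
Step 2: AAA  (used choices [3])
Step 3: DADADA  (used choices [])

Answer: DADADA


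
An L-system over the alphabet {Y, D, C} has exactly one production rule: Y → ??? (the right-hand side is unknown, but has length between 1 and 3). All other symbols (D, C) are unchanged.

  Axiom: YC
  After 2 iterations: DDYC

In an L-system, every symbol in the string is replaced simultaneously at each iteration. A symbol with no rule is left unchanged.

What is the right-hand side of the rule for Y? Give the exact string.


Answer: DY

Derivation:
Trying Y → DY:
  Step 0: YC
  Step 1: DYC
  Step 2: DDYC
Matches the given result.
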